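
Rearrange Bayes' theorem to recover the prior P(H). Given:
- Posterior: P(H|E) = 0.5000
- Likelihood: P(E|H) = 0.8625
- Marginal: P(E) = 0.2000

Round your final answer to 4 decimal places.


From Bayes' theorem: P(H|E) = P(E|H) × P(H) / P(E)

Rearranging for P(H):
P(H) = P(H|E) × P(E) / P(E|H)
     = 0.5000 × 0.2000 / 0.8625
     = 0.10000000 / 0.8625
     = 0.1159


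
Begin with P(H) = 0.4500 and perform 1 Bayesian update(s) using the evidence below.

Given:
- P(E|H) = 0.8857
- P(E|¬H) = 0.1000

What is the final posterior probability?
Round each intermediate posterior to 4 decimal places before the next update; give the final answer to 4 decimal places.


Sequential Bayesian updating:

Initial prior: P(H) = 0.4500

Update 1:
  P(E) = 0.8857 × 0.4500 + 0.1000 × 0.5500 = 0.39856500 + 0.05500000 = 0.45356500
  P(H|E) = 0.39856500 / 0.45356500 = 0.8787

Final posterior: 0.8787


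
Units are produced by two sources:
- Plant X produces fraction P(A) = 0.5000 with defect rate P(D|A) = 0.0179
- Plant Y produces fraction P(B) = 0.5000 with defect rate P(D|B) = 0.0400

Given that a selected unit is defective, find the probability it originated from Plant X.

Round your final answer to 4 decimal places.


Let A = from Plant X, D = defective

Given:
- P(A) = 0.5000, P(B) = 0.5000
- P(D|A) = 0.0179, P(D|B) = 0.0400

Step 1: Find P(D)
P(D) = P(D|A)P(A) + P(D|B)P(B)
     = 0.0179 × 0.5000 + 0.0400 × 0.5000
     = 0.00895000 + 0.02000000
     = 0.02895000

Step 2: Apply Bayes' theorem
P(A|D) = P(D|A)P(A) / P(D)
       = 0.00895000 / 0.02895000
       = 0.3092


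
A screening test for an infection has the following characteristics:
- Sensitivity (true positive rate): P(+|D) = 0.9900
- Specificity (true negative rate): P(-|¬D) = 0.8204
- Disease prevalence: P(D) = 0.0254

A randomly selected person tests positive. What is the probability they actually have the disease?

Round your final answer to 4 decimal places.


Let D = has disease, + = positive test

Given:
- P(D) = 0.0254 (prevalence)
- P(+|D) = 0.9900 (sensitivity)
- P(-|¬D) = 0.8204 (specificity)
- P(+|¬D) = 0.1796 (false positive rate = 1 - specificity)

Step 1: Find P(+)
P(+) = P(+|D)P(D) + P(+|¬D)P(¬D)
     = 0.9900 × 0.0254 + 0.1796 × 0.9746
     = 0.02514600 + 0.17503816
     = 0.20018416

Step 2: Apply Bayes' theorem for P(D|+)
P(D|+) = P(+|D)P(D) / P(+)
       = 0.02514600 / 0.20018416
       = 0.1256


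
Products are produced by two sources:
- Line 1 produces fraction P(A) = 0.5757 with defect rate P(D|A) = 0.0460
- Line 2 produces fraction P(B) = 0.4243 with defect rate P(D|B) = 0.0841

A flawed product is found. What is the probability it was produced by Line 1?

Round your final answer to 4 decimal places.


Let A = from Line 1, D = flawed

Given:
- P(A) = 0.5757, P(B) = 0.4243
- P(D|A) = 0.0460, P(D|B) = 0.0841

Step 1: Find P(D)
P(D) = P(D|A)P(A) + P(D|B)P(B)
     = 0.0460 × 0.5757 + 0.0841 × 0.4243
     = 0.02648220 + 0.03568363
     = 0.06216583

Step 2: Apply Bayes' theorem
P(A|D) = P(D|A)P(A) / P(D)
       = 0.02648220 / 0.06216583
       = 0.4260


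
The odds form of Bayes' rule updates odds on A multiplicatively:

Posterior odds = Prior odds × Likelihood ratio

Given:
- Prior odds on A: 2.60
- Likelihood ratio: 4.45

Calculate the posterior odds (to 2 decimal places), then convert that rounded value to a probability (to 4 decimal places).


Step 1: Calculate posterior odds
Posterior odds = Prior odds × LR
               = 2.60 × 4.45
               = 11.57

Step 2: Convert to probability
P(A|E) = Posterior odds / (1 + Posterior odds)
       = 11.57 / (1 + 11.57)
       = 11.57 / 12.57
       = 0.9204

The evidence increased P(A) from 0.7222 to 0.9204.


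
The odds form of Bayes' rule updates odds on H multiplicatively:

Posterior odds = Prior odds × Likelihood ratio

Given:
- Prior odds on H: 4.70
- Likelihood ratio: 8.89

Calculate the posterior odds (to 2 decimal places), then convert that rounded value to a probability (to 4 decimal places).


Step 1: Calculate posterior odds
Posterior odds = Prior odds × LR
               = 4.70 × 8.89
               = 41.78

Step 2: Convert to probability
P(H|E) = Posterior odds / (1 + Posterior odds)
       = 41.78 / (1 + 41.78)
       = 41.78 / 42.78
       = 0.9766

The evidence increased P(H) from 0.8246 to 0.9766.


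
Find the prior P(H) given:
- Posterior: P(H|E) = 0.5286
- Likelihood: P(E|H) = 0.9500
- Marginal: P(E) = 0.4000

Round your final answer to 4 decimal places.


From Bayes' theorem: P(H|E) = P(E|H) × P(H) / P(E)

Rearranging for P(H):
P(H) = P(H|E) × P(E) / P(E|H)
     = 0.5286 × 0.4000 / 0.9500
     = 0.21144000 / 0.9500
     = 0.2226


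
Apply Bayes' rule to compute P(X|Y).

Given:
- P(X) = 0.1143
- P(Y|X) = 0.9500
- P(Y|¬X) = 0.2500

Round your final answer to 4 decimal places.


Bayes' theorem: P(X|Y) = P(Y|X) × P(X) / P(Y)

Step 1: Calculate P(Y) using law of total probability
P(Y) = P(Y|X)P(X) + P(Y|¬X)P(¬X)
     = 0.9500 × 0.1143 + 0.2500 × 0.8857
     = 0.10858500 + 0.22142500
     = 0.33001000

Step 2: Apply Bayes' theorem
P(X|Y) = P(Y|X) × P(X) / P(Y)
       = 0.10858500 / 0.33001000
       = 0.3290


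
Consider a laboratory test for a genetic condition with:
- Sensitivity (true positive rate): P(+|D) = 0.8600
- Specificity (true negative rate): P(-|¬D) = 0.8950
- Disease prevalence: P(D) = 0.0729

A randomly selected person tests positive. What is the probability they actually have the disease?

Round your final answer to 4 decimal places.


Let D = has disease, + = positive test

Given:
- P(D) = 0.0729 (prevalence)
- P(+|D) = 0.8600 (sensitivity)
- P(-|¬D) = 0.8950 (specificity)
- P(+|¬D) = 0.1050 (false positive rate = 1 - specificity)

Step 1: Find P(+)
P(+) = P(+|D)P(D) + P(+|¬D)P(¬D)
     = 0.8600 × 0.0729 + 0.1050 × 0.9271
     = 0.06269400 + 0.09734550
     = 0.16003950

Step 2: Apply Bayes' theorem for P(D|+)
P(D|+) = P(+|D)P(D) / P(+)
       = 0.06269400 / 0.16003950
       = 0.3917


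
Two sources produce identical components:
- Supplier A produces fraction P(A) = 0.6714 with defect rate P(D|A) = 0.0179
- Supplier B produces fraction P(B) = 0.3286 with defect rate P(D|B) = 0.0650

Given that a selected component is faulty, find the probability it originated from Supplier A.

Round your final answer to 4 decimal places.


Let A = from Supplier A, D = faulty

Given:
- P(A) = 0.6714, P(B) = 0.3286
- P(D|A) = 0.0179, P(D|B) = 0.0650

Step 1: Find P(D)
P(D) = P(D|A)P(A) + P(D|B)P(B)
     = 0.0179 × 0.6714 + 0.0650 × 0.3286
     = 0.01201806 + 0.02135900
     = 0.03337706

Step 2: Apply Bayes' theorem
P(A|D) = P(D|A)P(A) / P(D)
       = 0.01201806 / 0.03337706
       = 0.3601


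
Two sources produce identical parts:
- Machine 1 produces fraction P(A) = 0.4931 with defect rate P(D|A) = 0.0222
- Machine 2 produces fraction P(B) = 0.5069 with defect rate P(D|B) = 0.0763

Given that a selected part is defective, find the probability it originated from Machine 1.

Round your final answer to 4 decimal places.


Let A = from Machine 1, D = defective

Given:
- P(A) = 0.4931, P(B) = 0.5069
- P(D|A) = 0.0222, P(D|B) = 0.0763

Step 1: Find P(D)
P(D) = P(D|A)P(A) + P(D|B)P(B)
     = 0.0222 × 0.4931 + 0.0763 × 0.5069
     = 0.01094682 + 0.03867647
     = 0.04962329

Step 2: Apply Bayes' theorem
P(A|D) = P(D|A)P(A) / P(D)
       = 0.01094682 / 0.04962329
       = 0.2206


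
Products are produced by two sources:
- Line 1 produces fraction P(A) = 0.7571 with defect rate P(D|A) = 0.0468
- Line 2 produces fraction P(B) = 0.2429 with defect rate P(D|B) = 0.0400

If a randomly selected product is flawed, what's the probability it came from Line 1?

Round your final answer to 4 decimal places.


Let A = from Line 1, D = flawed

Given:
- P(A) = 0.7571, P(B) = 0.2429
- P(D|A) = 0.0468, P(D|B) = 0.0400

Step 1: Find P(D)
P(D) = P(D|A)P(A) + P(D|B)P(B)
     = 0.0468 × 0.7571 + 0.0400 × 0.2429
     = 0.03543228 + 0.00971600
     = 0.04514828

Step 2: Apply Bayes' theorem
P(A|D) = P(D|A)P(A) / P(D)
       = 0.03543228 / 0.04514828
       = 0.7848


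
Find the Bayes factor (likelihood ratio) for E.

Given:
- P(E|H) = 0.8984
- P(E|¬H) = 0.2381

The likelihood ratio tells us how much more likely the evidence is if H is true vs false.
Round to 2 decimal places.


Likelihood Ratio (LR) = P(E|H) / P(E|¬H)

LR = 0.8984 / 0.2381
   = 3.77

The evidence is 3.77 times more likely if H is true than if H is false.
Since LR > 1, the evidence supports H over ¬H.


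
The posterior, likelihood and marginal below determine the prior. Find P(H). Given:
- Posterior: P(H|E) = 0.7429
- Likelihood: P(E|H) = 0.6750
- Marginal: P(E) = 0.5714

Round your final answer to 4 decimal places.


From Bayes' theorem: P(H|E) = P(E|H) × P(H) / P(E)

Rearranging for P(H):
P(H) = P(H|E) × P(E) / P(E|H)
     = 0.7429 × 0.5714 / 0.6750
     = 0.42449306 / 0.6750
     = 0.6289


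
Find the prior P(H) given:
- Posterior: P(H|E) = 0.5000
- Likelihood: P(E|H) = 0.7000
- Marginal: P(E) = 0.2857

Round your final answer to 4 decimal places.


From Bayes' theorem: P(H|E) = P(E|H) × P(H) / P(E)

Rearranging for P(H):
P(H) = P(H|E) × P(E) / P(E|H)
     = 0.5000 × 0.2857 / 0.7000
     = 0.14285000 / 0.7000
     = 0.2041


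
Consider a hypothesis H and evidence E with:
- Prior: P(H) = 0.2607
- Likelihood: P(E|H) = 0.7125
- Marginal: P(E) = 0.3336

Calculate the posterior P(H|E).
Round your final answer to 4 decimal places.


Using Bayes' theorem:

P(H|E) = P(E|H) × P(H) / P(E)
       = 0.7125 × 0.2607 / 0.3336
       = 0.18574875 / 0.3336
       = 0.5568

The evidence strengthens our belief in H.
Prior: 0.2607 → Posterior: 0.5568


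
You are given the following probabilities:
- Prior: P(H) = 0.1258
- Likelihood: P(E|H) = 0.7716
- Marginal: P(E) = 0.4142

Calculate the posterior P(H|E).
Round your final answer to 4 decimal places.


Using Bayes' theorem:

P(H|E) = P(E|H) × P(H) / P(E)
       = 0.7716 × 0.1258 / 0.4142
       = 0.09706728 / 0.4142
       = 0.2343

The evidence strengthens our belief in H.
Prior: 0.1258 → Posterior: 0.2343


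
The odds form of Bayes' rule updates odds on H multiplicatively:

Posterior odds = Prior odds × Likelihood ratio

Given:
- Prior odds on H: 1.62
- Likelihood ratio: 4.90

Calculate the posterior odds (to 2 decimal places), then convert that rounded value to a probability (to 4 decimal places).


Step 1: Calculate posterior odds
Posterior odds = Prior odds × LR
               = 1.62 × 4.90
               = 7.94

Step 2: Convert to probability
P(H|E) = Posterior odds / (1 + Posterior odds)
       = 7.94 / (1 + 7.94)
       = 7.94 / 8.94
       = 0.8881

The evidence increased P(H) from 0.6183 to 0.8881.


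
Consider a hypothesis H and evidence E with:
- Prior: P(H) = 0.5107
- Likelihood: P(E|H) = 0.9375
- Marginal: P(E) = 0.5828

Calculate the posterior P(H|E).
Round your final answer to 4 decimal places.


Using Bayes' theorem:

P(H|E) = P(E|H) × P(H) / P(E)
       = 0.9375 × 0.5107 / 0.5828
       = 0.47878125 / 0.5828
       = 0.8215

The evidence strengthens our belief in H.
Prior: 0.5107 → Posterior: 0.8215


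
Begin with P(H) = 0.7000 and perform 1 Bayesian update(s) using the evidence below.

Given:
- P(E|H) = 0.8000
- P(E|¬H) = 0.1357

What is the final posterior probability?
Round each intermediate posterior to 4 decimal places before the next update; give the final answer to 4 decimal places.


Sequential Bayesian updating:

Initial prior: P(H) = 0.7000

Update 1:
  P(E) = 0.8000 × 0.7000 + 0.1357 × 0.3000 = 0.56000000 + 0.04071000 = 0.60071000
  P(H|E) = 0.56000000 / 0.60071000 = 0.9322

Final posterior: 0.9322


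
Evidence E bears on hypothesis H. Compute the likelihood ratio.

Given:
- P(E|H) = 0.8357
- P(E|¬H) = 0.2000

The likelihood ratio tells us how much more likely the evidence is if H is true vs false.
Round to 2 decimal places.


Likelihood Ratio (LR) = P(E|H) / P(E|¬H)

LR = 0.8357 / 0.2000
   = 4.18

The evidence is 4.18 times more likely if H is true than if H is false.
LR > 1, so observing E raises the odds in favor of H.


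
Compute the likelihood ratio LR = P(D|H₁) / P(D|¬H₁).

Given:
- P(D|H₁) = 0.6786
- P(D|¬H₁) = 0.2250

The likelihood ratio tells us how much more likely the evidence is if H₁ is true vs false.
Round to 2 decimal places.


Likelihood Ratio (LR) = P(D|H₁) / P(D|¬H₁)

LR = 0.6786 / 0.2250
   = 3.02

The evidence is 3.02 times more likely if H₁ is true than if H₁ is false.
Since LR > 1, the evidence supports H₁ over ¬H₁.


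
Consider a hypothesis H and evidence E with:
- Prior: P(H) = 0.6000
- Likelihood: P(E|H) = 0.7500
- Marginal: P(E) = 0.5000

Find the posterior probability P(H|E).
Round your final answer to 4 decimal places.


Using Bayes' theorem:

P(H|E) = P(E|H) × P(H) / P(E)
       = 0.7500 × 0.6000 / 0.5000
       = 0.45000000 / 0.5000
       = 0.9000

The evidence strengthens our belief in H.
Prior: 0.6000 → Posterior: 0.9000


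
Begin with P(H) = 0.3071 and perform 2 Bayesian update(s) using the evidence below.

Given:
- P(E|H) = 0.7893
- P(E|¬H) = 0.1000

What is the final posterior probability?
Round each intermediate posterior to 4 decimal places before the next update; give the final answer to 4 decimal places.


Sequential Bayesian updating:

Initial prior: P(H) = 0.3071

Update 1:
  P(E) = 0.7893 × 0.3071 + 0.1000 × 0.6929 = 0.24239403 + 0.06929000 = 0.31168403
  P(H|E) = 0.24239403 / 0.31168403 = 0.7777

Update 2:
  P(E) = 0.7893 × 0.7777 + 0.1000 × 0.2223 = 0.61383861 + 0.02223000 = 0.63606861
  P(H|E) = 0.61383861 / 0.63606861 = 0.9651

Final posterior: 0.9651


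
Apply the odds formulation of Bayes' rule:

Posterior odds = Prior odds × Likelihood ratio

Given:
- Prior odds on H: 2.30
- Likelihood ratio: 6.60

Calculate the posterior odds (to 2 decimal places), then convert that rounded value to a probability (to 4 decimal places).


Step 1: Calculate posterior odds
Posterior odds = Prior odds × LR
               = 2.30 × 6.60
               = 15.18

Step 2: Convert to probability
P(H|E) = Posterior odds / (1 + Posterior odds)
       = 15.18 / (1 + 15.18)
       = 15.18 / 16.18
       = 0.9382

The evidence increased P(H) from 0.6970 to 0.9382.


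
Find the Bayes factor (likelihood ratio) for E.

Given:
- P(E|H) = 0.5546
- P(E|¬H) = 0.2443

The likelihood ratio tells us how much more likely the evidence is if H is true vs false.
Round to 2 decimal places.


Likelihood Ratio (LR) = P(E|H) / P(E|¬H)

LR = 0.5546 / 0.2443
   = 2.27

The evidence is 2.27 times more likely if H is true than if H is false.
Because LR exceeds 1, E is evidence for H.


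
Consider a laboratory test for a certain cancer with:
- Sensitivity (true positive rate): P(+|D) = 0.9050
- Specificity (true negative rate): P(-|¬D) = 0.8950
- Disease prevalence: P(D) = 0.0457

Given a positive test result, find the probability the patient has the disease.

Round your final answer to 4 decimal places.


Let D = has disease, + = positive test

Given:
- P(D) = 0.0457 (prevalence)
- P(+|D) = 0.9050 (sensitivity)
- P(-|¬D) = 0.8950 (specificity)
- P(+|¬D) = 0.1050 (false positive rate = 1 - specificity)

Step 1: Find P(+)
P(+) = P(+|D)P(D) + P(+|¬D)P(¬D)
     = 0.9050 × 0.0457 + 0.1050 × 0.9543
     = 0.04135850 + 0.10020150
     = 0.14156000

Step 2: Apply Bayes' theorem for P(D|+)
P(D|+) = P(+|D)P(D) / P(+)
       = 0.04135850 / 0.14156000
       = 0.2922


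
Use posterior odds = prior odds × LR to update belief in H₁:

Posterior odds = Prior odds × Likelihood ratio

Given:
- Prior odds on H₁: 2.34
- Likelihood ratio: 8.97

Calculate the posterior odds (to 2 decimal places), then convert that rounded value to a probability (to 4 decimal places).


Step 1: Calculate posterior odds
Posterior odds = Prior odds × LR
               = 2.34 × 8.97
               = 20.99

Step 2: Convert to probability
P(H₁|E) = Posterior odds / (1 + Posterior odds)
       = 20.99 / (1 + 20.99)
       = 20.99 / 21.99
       = 0.9545

The evidence increased P(H₁) from 0.7006 to 0.9545.


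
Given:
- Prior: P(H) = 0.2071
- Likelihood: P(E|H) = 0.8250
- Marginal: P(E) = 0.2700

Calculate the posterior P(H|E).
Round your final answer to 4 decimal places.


Using Bayes' theorem:

P(H|E) = P(E|H) × P(H) / P(E)
       = 0.8250 × 0.2071 / 0.2700
       = 0.17085750 / 0.2700
       = 0.6328

The evidence strengthens our belief in H.
Prior: 0.2071 → Posterior: 0.6328


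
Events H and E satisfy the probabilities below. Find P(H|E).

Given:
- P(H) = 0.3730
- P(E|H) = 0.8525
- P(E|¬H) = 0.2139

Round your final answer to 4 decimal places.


Bayes' theorem: P(H|E) = P(E|H) × P(H) / P(E)

Step 1: Calculate P(E) using law of total probability
P(E) = P(E|H)P(H) + P(E|¬H)P(¬H)
     = 0.8525 × 0.3730 + 0.2139 × 0.6270
     = 0.31798250 + 0.13411530
     = 0.45209780

Step 2: Apply Bayes' theorem
P(H|E) = P(E|H) × P(H) / P(E)
       = 0.31798250 / 0.45209780
       = 0.7033


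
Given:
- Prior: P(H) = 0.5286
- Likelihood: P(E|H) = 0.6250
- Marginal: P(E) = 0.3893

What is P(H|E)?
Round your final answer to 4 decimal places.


Using Bayes' theorem:

P(H|E) = P(E|H) × P(H) / P(E)
       = 0.6250 × 0.5286 / 0.3893
       = 0.33037500 / 0.3893
       = 0.8486

The evidence strengthens our belief in H.
Prior: 0.5286 → Posterior: 0.8486


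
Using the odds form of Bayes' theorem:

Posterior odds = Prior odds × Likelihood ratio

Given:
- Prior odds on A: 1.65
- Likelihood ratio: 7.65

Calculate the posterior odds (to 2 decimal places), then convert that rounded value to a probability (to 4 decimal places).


Step 1: Calculate posterior odds
Posterior odds = Prior odds × LR
               = 1.65 × 7.65
               = 12.62

Step 2: Convert to probability
P(A|E) = Posterior odds / (1 + Posterior odds)
       = 12.62 / (1 + 12.62)
       = 12.62 / 13.62
       = 0.9266

The evidence increased P(A) from 0.6226 to 0.9266.


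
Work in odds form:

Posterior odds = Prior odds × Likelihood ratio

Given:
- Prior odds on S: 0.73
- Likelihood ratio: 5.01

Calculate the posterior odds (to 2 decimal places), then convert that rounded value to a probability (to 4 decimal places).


Step 1: Calculate posterior odds
Posterior odds = Prior odds × LR
               = 0.73 × 5.01
               = 3.66

Step 2: Convert to probability
P(S|E) = Posterior odds / (1 + Posterior odds)
       = 3.66 / (1 + 3.66)
       = 3.66 / 4.66
       = 0.7854

The evidence increased P(S) from 0.4220 to 0.7854.


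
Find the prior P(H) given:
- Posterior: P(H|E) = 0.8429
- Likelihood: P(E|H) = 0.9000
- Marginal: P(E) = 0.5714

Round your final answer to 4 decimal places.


From Bayes' theorem: P(H|E) = P(E|H) × P(H) / P(E)

Rearranging for P(H):
P(H) = P(H|E) × P(E) / P(E|H)
     = 0.8429 × 0.5714 / 0.9000
     = 0.48163306 / 0.9000
     = 0.5351


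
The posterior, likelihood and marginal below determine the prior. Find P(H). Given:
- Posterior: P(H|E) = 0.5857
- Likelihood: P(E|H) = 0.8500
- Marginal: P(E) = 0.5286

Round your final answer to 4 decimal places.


From Bayes' theorem: P(H|E) = P(E|H) × P(H) / P(E)

Rearranging for P(H):
P(H) = P(H|E) × P(E) / P(E|H)
     = 0.5857 × 0.5286 / 0.8500
     = 0.30960102 / 0.8500
     = 0.3642


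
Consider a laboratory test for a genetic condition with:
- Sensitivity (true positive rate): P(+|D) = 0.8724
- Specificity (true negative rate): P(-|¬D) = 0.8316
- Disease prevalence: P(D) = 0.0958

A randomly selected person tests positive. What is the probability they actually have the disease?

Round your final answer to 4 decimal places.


Let D = has disease, + = positive test

Given:
- P(D) = 0.0958 (prevalence)
- P(+|D) = 0.8724 (sensitivity)
- P(-|¬D) = 0.8316 (specificity)
- P(+|¬D) = 0.1684 (false positive rate = 1 - specificity)

Step 1: Find P(+)
P(+) = P(+|D)P(D) + P(+|¬D)P(¬D)
     = 0.8724 × 0.0958 + 0.1684 × 0.9042
     = 0.08357592 + 0.15226728
     = 0.23584320

Step 2: Apply Bayes' theorem for P(D|+)
P(D|+) = P(+|D)P(D) / P(+)
       = 0.08357592 / 0.23584320
       = 0.3544


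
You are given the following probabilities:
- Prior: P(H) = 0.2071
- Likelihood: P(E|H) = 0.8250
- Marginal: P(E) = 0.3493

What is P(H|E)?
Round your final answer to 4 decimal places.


Using Bayes' theorem:

P(H|E) = P(E|H) × P(H) / P(E)
       = 0.8250 × 0.2071 / 0.3493
       = 0.17085750 / 0.3493
       = 0.4891

The evidence strengthens our belief in H.
Prior: 0.2071 → Posterior: 0.4891


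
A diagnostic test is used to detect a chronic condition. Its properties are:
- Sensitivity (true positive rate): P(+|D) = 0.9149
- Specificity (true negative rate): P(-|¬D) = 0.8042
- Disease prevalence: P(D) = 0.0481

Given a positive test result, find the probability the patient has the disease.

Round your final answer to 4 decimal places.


Let D = has disease, + = positive test

Given:
- P(D) = 0.0481 (prevalence)
- P(+|D) = 0.9149 (sensitivity)
- P(-|¬D) = 0.8042 (specificity)
- P(+|¬D) = 0.1958 (false positive rate = 1 - specificity)

Step 1: Find P(+)
P(+) = P(+|D)P(D) + P(+|¬D)P(¬D)
     = 0.9149 × 0.0481 + 0.1958 × 0.9519
     = 0.04400669 + 0.18638202
     = 0.23038871

Step 2: Apply Bayes' theorem for P(D|+)
P(D|+) = P(+|D)P(D) / P(+)
       = 0.04400669 / 0.23038871
       = 0.1910


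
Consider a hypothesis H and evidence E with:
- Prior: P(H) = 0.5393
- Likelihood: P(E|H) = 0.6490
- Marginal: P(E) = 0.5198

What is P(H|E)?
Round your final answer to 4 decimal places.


Using Bayes' theorem:

P(H|E) = P(E|H) × P(H) / P(E)
       = 0.6490 × 0.5393 / 0.5198
       = 0.35000570 / 0.5198
       = 0.6733

The evidence strengthens our belief in H.
Prior: 0.5393 → Posterior: 0.6733


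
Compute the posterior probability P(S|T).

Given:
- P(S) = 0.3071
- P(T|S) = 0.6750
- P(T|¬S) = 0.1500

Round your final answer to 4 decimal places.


Bayes' theorem: P(S|T) = P(T|S) × P(S) / P(T)

Step 1: Calculate P(T) using law of total probability
P(T) = P(T|S)P(S) + P(T|¬S)P(¬S)
     = 0.6750 × 0.3071 + 0.1500 × 0.6929
     = 0.20729250 + 0.10393500
     = 0.31122750

Step 2: Apply Bayes' theorem
P(S|T) = P(T|S) × P(S) / P(T)
       = 0.20729250 / 0.31122750
       = 0.6660


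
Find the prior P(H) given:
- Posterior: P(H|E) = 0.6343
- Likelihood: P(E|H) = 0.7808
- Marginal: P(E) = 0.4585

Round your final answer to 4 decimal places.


From Bayes' theorem: P(H|E) = P(E|H) × P(H) / P(E)

Rearranging for P(H):
P(H) = P(H|E) × P(E) / P(E|H)
     = 0.6343 × 0.4585 / 0.7808
     = 0.29082655 / 0.7808
     = 0.3725


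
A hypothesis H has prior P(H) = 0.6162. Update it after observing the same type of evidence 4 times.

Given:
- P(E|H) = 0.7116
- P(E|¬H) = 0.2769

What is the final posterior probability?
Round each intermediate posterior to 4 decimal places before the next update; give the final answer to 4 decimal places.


Sequential Bayesian updating:

Initial prior: P(H) = 0.6162

Update 1:
  P(E) = 0.7116 × 0.6162 + 0.2769 × 0.3838 = 0.43848792 + 0.10627422 = 0.54476214
  P(H|E) = 0.43848792 / 0.54476214 = 0.8049

Update 2:
  P(E) = 0.7116 × 0.8049 + 0.2769 × 0.1951 = 0.57276684 + 0.05402319 = 0.62679003
  P(H|E) = 0.57276684 / 0.62679003 = 0.9138

Update 3:
  P(E) = 0.7116 × 0.9138 + 0.2769 × 0.0862 = 0.65026008 + 0.02386878 = 0.67412886
  P(H|E) = 0.65026008 / 0.67412886 = 0.9646

Update 4:
  P(E) = 0.7116 × 0.9646 + 0.2769 × 0.0354 = 0.68640936 + 0.00980226 = 0.69621162
  P(H|E) = 0.68640936 / 0.69621162 = 0.9859

Final posterior: 0.9859


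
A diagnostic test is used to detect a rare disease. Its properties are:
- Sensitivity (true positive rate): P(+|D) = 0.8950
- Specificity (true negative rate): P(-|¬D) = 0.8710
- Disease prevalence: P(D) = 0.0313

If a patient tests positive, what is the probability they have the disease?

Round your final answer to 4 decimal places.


Let D = has disease, + = positive test

Given:
- P(D) = 0.0313 (prevalence)
- P(+|D) = 0.8950 (sensitivity)
- P(-|¬D) = 0.8710 (specificity)
- P(+|¬D) = 0.1290 (false positive rate = 1 - specificity)

Step 1: Find P(+)
P(+) = P(+|D)P(D) + P(+|¬D)P(¬D)
     = 0.8950 × 0.0313 + 0.1290 × 0.9687
     = 0.02801350 + 0.12496230
     = 0.15297580

Step 2: Apply Bayes' theorem for P(D|+)
P(D|+) = P(+|D)P(D) / P(+)
       = 0.02801350 / 0.15297580
       = 0.1831


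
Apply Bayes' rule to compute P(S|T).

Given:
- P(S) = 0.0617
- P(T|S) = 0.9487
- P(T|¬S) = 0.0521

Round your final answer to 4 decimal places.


Bayes' theorem: P(S|T) = P(T|S) × P(S) / P(T)

Step 1: Calculate P(T) using law of total probability
P(T) = P(T|S)P(S) + P(T|¬S)P(¬S)
     = 0.9487 × 0.0617 + 0.0521 × 0.9383
     = 0.05853479 + 0.04888543
     = 0.10742022

Step 2: Apply Bayes' theorem
P(S|T) = P(T|S) × P(S) / P(T)
       = 0.05853479 / 0.10742022
       = 0.5449


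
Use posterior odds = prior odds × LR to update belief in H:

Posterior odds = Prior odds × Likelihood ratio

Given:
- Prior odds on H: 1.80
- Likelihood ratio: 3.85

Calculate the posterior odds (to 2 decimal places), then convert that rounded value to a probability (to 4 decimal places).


Step 1: Calculate posterior odds
Posterior odds = Prior odds × LR
               = 1.80 × 3.85
               = 6.93

Step 2: Convert to probability
P(H|E) = Posterior odds / (1 + Posterior odds)
       = 6.93 / (1 + 6.93)
       = 6.93 / 7.93
       = 0.8739

The evidence increased P(H) from 0.6429 to 0.8739.


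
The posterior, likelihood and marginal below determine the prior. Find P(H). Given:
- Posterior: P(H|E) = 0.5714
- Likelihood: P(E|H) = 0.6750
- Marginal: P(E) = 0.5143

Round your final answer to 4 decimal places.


From Bayes' theorem: P(H|E) = P(E|H) × P(H) / P(E)

Rearranging for P(H):
P(H) = P(H|E) × P(E) / P(E|H)
     = 0.5714 × 0.5143 / 0.6750
     = 0.29387102 / 0.6750
     = 0.4354


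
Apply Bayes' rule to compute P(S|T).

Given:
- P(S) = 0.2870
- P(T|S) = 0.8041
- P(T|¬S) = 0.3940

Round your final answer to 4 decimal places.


Bayes' theorem: P(S|T) = P(T|S) × P(S) / P(T)

Step 1: Calculate P(T) using law of total probability
P(T) = P(T|S)P(S) + P(T|¬S)P(¬S)
     = 0.8041 × 0.2870 + 0.3940 × 0.7130
     = 0.23077670 + 0.28092200
     = 0.51169870

Step 2: Apply Bayes' theorem
P(S|T) = P(T|S) × P(S) / P(T)
       = 0.23077670 / 0.51169870
       = 0.4510


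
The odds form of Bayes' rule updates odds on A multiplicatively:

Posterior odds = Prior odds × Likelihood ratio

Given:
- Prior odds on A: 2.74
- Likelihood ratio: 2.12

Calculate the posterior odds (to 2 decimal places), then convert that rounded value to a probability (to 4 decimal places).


Step 1: Calculate posterior odds
Posterior odds = Prior odds × LR
               = 2.74 × 2.12
               = 5.81

Step 2: Convert to probability
P(A|E) = Posterior odds / (1 + Posterior odds)
       = 5.81 / (1 + 5.81)
       = 5.81 / 6.81
       = 0.8532

The evidence increased P(A) from 0.7326 to 0.8532.


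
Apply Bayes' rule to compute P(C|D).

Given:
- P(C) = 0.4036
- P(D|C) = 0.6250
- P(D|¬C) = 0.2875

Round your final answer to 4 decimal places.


Bayes' theorem: P(C|D) = P(D|C) × P(C) / P(D)

Step 1: Calculate P(D) using law of total probability
P(D) = P(D|C)P(C) + P(D|¬C)P(¬C)
     = 0.6250 × 0.4036 + 0.2875 × 0.5964
     = 0.25225000 + 0.17146500
     = 0.42371500

Step 2: Apply Bayes' theorem
P(C|D) = P(D|C) × P(C) / P(D)
       = 0.25225000 / 0.42371500
       = 0.5953


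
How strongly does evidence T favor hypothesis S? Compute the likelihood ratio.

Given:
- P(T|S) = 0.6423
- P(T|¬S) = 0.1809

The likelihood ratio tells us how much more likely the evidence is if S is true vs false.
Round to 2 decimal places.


Likelihood Ratio (LR) = P(T|S) / P(T|¬S)

LR = 0.6423 / 0.1809
   = 3.55

The evidence is 3.55 times more likely if S is true than if S is false.
LR > 1, so observing T raises the odds in favor of S.


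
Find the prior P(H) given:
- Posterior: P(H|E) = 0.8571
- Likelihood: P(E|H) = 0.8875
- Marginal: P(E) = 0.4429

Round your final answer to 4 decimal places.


From Bayes' theorem: P(H|E) = P(E|H) × P(H) / P(E)

Rearranging for P(H):
P(H) = P(H|E) × P(E) / P(E|H)
     = 0.8571 × 0.4429 / 0.8875
     = 0.37960959 / 0.8875
     = 0.4277


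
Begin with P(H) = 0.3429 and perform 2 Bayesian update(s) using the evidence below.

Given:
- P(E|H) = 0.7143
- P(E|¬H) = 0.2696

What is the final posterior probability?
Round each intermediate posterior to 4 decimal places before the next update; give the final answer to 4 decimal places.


Sequential Bayesian updating:

Initial prior: P(H) = 0.3429

Update 1:
  P(E) = 0.7143 × 0.3429 + 0.2696 × 0.6571 = 0.24493347 + 0.17715416 = 0.42208763
  P(H|E) = 0.24493347 / 0.42208763 = 0.5803

Update 2:
  P(E) = 0.7143 × 0.5803 + 0.2696 × 0.4197 = 0.41450829 + 0.11315112 = 0.52765941
  P(H|E) = 0.41450829 / 0.52765941 = 0.7856

Final posterior: 0.7856


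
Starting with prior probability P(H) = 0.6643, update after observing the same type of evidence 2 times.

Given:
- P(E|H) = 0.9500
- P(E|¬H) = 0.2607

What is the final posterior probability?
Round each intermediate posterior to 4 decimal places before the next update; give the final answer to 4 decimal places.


Sequential Bayesian updating:

Initial prior: P(H) = 0.6643

Update 1:
  P(E) = 0.9500 × 0.6643 + 0.2607 × 0.3357 = 0.63108500 + 0.08751699 = 0.71860199
  P(H|E) = 0.63108500 / 0.71860199 = 0.8782

Update 2:
  P(E) = 0.9500 × 0.8782 + 0.2607 × 0.1218 = 0.83429000 + 0.03175326 = 0.86604326
  P(H|E) = 0.83429000 / 0.86604326 = 0.9633

Final posterior: 0.9633


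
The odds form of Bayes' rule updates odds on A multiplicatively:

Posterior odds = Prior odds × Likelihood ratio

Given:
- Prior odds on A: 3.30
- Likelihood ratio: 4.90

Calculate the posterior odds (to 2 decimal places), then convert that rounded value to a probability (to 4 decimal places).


Step 1: Calculate posterior odds
Posterior odds = Prior odds × LR
               = 3.30 × 4.90
               = 16.17

Step 2: Convert to probability
P(A|E) = Posterior odds / (1 + Posterior odds)
       = 16.17 / (1 + 16.17)
       = 16.17 / 17.17
       = 0.9418

The evidence increased P(A) from 0.7674 to 0.9418.


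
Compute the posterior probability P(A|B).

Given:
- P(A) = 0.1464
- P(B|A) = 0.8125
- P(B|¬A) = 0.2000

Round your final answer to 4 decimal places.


Bayes' theorem: P(A|B) = P(B|A) × P(A) / P(B)

Step 1: Calculate P(B) using law of total probability
P(B) = P(B|A)P(A) + P(B|¬A)P(¬A)
     = 0.8125 × 0.1464 + 0.2000 × 0.8536
     = 0.11895000 + 0.17072000
     = 0.28967000

Step 2: Apply Bayes' theorem
P(A|B) = P(B|A) × P(A) / P(B)
       = 0.11895000 / 0.28967000
       = 0.4106


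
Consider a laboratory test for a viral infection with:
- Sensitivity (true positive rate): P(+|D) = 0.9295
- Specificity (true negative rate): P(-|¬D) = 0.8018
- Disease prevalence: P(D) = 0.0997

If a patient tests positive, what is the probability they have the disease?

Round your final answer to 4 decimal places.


Let D = has disease, + = positive test

Given:
- P(D) = 0.0997 (prevalence)
- P(+|D) = 0.9295 (sensitivity)
- P(-|¬D) = 0.8018 (specificity)
- P(+|¬D) = 0.1982 (false positive rate = 1 - specificity)

Step 1: Find P(+)
P(+) = P(+|D)P(D) + P(+|¬D)P(¬D)
     = 0.9295 × 0.0997 + 0.1982 × 0.9003
     = 0.09267115 + 0.17843946
     = 0.27111061

Step 2: Apply Bayes' theorem for P(D|+)
P(D|+) = P(+|D)P(D) / P(+)
       = 0.09267115 / 0.27111061
       = 0.3418


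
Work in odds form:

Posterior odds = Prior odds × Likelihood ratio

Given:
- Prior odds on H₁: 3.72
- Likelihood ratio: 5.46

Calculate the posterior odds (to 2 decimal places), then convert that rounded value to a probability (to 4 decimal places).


Step 1: Calculate posterior odds
Posterior odds = Prior odds × LR
               = 3.72 × 5.46
               = 20.31

Step 2: Convert to probability
P(H₁|E) = Posterior odds / (1 + Posterior odds)
       = 20.31 / (1 + 20.31)
       = 20.31 / 21.31
       = 0.9531

The evidence increased P(H₁) from 0.7881 to 0.9531.


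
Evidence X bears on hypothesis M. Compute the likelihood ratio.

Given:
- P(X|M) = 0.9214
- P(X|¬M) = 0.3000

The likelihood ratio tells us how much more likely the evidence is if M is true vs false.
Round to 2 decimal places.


Likelihood Ratio (LR) = P(X|M) / P(X|¬M)

LR = 0.9214 / 0.3000
   = 3.07

The evidence is 3.07 times more likely if M is true than if M is false.
Because LR exceeds 1, X is evidence for M.


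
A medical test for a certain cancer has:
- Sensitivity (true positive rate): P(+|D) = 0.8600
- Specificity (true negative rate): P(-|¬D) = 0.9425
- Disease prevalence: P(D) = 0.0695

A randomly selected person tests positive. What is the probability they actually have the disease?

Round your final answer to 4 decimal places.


Let D = has disease, + = positive test

Given:
- P(D) = 0.0695 (prevalence)
- P(+|D) = 0.8600 (sensitivity)
- P(-|¬D) = 0.9425 (specificity)
- P(+|¬D) = 0.0575 (false positive rate = 1 - specificity)

Step 1: Find P(+)
P(+) = P(+|D)P(D) + P(+|¬D)P(¬D)
     = 0.8600 × 0.0695 + 0.0575 × 0.9305
     = 0.05977000 + 0.05350375
     = 0.11327375

Step 2: Apply Bayes' theorem for P(D|+)
P(D|+) = P(+|D)P(D) / P(+)
       = 0.05977000 / 0.11327375
       = 0.5277


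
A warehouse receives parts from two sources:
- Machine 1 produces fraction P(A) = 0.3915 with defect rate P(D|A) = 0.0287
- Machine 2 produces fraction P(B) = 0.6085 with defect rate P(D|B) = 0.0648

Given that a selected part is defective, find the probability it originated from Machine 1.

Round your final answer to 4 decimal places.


Let A = from Machine 1, D = defective

Given:
- P(A) = 0.3915, P(B) = 0.6085
- P(D|A) = 0.0287, P(D|B) = 0.0648

Step 1: Find P(D)
P(D) = P(D|A)P(A) + P(D|B)P(B)
     = 0.0287 × 0.3915 + 0.0648 × 0.6085
     = 0.01123605 + 0.03943080
     = 0.05066685

Step 2: Apply Bayes' theorem
P(A|D) = P(D|A)P(A) / P(D)
       = 0.01123605 / 0.05066685
       = 0.2218


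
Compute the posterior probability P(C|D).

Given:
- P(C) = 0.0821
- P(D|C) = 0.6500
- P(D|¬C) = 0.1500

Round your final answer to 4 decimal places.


Bayes' theorem: P(C|D) = P(D|C) × P(C) / P(D)

Step 1: Calculate P(D) using law of total probability
P(D) = P(D|C)P(C) + P(D|¬C)P(¬C)
     = 0.6500 × 0.0821 + 0.1500 × 0.9179
     = 0.05336500 + 0.13768500
     = 0.19105000

Step 2: Apply Bayes' theorem
P(C|D) = P(D|C) × P(C) / P(D)
       = 0.05336500 / 0.19105000
       = 0.2793


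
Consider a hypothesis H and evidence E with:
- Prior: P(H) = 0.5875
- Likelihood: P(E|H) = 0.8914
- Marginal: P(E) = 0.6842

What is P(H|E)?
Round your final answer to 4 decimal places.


Using Bayes' theorem:

P(H|E) = P(E|H) × P(H) / P(E)
       = 0.8914 × 0.5875 / 0.6842
       = 0.52369750 / 0.6842
       = 0.7654

The evidence strengthens our belief in H.
Prior: 0.5875 → Posterior: 0.7654


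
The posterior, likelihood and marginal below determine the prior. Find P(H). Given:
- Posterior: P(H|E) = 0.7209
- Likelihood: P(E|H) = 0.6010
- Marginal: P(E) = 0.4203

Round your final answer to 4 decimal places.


From Bayes' theorem: P(H|E) = P(E|H) × P(H) / P(E)

Rearranging for P(H):
P(H) = P(H|E) × P(E) / P(E|H)
     = 0.7209 × 0.4203 / 0.6010
     = 0.30299427 / 0.6010
     = 0.5042


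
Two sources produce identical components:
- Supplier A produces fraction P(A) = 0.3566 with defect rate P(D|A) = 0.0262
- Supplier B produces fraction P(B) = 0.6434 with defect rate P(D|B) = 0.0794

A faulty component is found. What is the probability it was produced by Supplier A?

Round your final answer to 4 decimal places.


Let A = from Supplier A, D = faulty

Given:
- P(A) = 0.3566, P(B) = 0.6434
- P(D|A) = 0.0262, P(D|B) = 0.0794

Step 1: Find P(D)
P(D) = P(D|A)P(A) + P(D|B)P(B)
     = 0.0262 × 0.3566 + 0.0794 × 0.6434
     = 0.00934292 + 0.05108596
     = 0.06042888

Step 2: Apply Bayes' theorem
P(A|D) = P(D|A)P(A) / P(D)
       = 0.00934292 / 0.06042888
       = 0.1546


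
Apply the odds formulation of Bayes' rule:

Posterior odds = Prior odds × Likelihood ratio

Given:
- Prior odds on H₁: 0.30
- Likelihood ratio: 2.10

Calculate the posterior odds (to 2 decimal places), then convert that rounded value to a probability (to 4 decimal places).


Step 1: Calculate posterior odds
Posterior odds = Prior odds × LR
               = 0.30 × 2.10
               = 0.63

Step 2: Convert to probability
P(H₁|E) = Posterior odds / (1 + Posterior odds)
       = 0.63 / (1 + 0.63)
       = 0.63 / 1.63
       = 0.3865

The evidence increased P(H₁) from 0.2308 to 0.3865.


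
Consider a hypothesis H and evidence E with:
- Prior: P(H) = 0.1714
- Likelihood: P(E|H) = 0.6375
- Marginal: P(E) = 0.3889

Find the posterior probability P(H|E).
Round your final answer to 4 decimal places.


Using Bayes' theorem:

P(H|E) = P(E|H) × P(H) / P(E)
       = 0.6375 × 0.1714 / 0.3889
       = 0.10926750 / 0.3889
       = 0.2810

The evidence strengthens our belief in H.
Prior: 0.1714 → Posterior: 0.2810


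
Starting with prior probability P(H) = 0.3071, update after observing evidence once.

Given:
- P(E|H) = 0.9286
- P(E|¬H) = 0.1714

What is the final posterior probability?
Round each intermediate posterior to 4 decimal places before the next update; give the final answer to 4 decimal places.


Sequential Bayesian updating:

Initial prior: P(H) = 0.3071

Update 1:
  P(E) = 0.9286 × 0.3071 + 0.1714 × 0.6929 = 0.28517306 + 0.11876306 = 0.40393612
  P(H|E) = 0.28517306 / 0.40393612 = 0.7060

Final posterior: 0.7060


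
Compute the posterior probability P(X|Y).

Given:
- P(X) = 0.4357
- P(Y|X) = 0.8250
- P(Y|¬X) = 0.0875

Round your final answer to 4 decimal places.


Bayes' theorem: P(X|Y) = P(Y|X) × P(X) / P(Y)

Step 1: Calculate P(Y) using law of total probability
P(Y) = P(Y|X)P(X) + P(Y|¬X)P(¬X)
     = 0.8250 × 0.4357 + 0.0875 × 0.5643
     = 0.35945250 + 0.04937625
     = 0.40882875

Step 2: Apply Bayes' theorem
P(X|Y) = P(Y|X) × P(X) / P(Y)
       = 0.35945250 / 0.40882875
       = 0.8792


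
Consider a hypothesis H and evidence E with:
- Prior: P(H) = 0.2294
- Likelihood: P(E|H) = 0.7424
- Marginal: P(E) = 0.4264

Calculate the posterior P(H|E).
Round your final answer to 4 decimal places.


Using Bayes' theorem:

P(H|E) = P(E|H) × P(H) / P(E)
       = 0.7424 × 0.2294 / 0.4264
       = 0.17030656 / 0.4264
       = 0.3994

The evidence strengthens our belief in H.
Prior: 0.2294 → Posterior: 0.3994


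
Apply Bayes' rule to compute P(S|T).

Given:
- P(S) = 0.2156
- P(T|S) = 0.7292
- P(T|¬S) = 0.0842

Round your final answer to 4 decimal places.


Bayes' theorem: P(S|T) = P(T|S) × P(S) / P(T)

Step 1: Calculate P(T) using law of total probability
P(T) = P(T|S)P(S) + P(T|¬S)P(¬S)
     = 0.7292 × 0.2156 + 0.0842 × 0.7844
     = 0.15721552 + 0.06604648
     = 0.22326200

Step 2: Apply Bayes' theorem
P(S|T) = P(T|S) × P(S) / P(T)
       = 0.15721552 / 0.22326200
       = 0.7042


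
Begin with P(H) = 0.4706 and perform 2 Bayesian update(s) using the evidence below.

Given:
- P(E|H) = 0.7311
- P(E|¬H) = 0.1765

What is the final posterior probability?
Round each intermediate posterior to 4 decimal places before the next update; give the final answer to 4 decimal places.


Sequential Bayesian updating:

Initial prior: P(H) = 0.4706

Update 1:
  P(E) = 0.7311 × 0.4706 + 0.1765 × 0.5294 = 0.34405566 + 0.09343910 = 0.43749476
  P(H|E) = 0.34405566 / 0.43749476 = 0.7864

Update 2:
  P(E) = 0.7311 × 0.7864 + 0.1765 × 0.2136 = 0.57493704 + 0.03770040 = 0.61263744
  P(H|E) = 0.57493704 / 0.61263744 = 0.9385

Final posterior: 0.9385


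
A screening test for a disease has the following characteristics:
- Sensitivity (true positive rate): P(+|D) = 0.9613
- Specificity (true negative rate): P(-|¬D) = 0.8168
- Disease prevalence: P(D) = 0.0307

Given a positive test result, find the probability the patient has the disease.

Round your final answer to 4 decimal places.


Let D = has disease, + = positive test

Given:
- P(D) = 0.0307 (prevalence)
- P(+|D) = 0.9613 (sensitivity)
- P(-|¬D) = 0.8168 (specificity)
- P(+|¬D) = 0.1832 (false positive rate = 1 - specificity)

Step 1: Find P(+)
P(+) = P(+|D)P(D) + P(+|¬D)P(¬D)
     = 0.9613 × 0.0307 + 0.1832 × 0.9693
     = 0.02951191 + 0.17757576
     = 0.20708767

Step 2: Apply Bayes' theorem for P(D|+)
P(D|+) = P(+|D)P(D) / P(+)
       = 0.02951191 / 0.20708767
       = 0.1425
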